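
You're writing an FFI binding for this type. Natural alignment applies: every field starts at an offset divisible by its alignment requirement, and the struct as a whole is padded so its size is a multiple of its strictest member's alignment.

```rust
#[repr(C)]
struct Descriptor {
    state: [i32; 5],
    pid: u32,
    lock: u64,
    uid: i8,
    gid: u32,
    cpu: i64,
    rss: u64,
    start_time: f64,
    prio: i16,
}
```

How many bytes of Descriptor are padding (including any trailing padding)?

@0: state [20B, align 4] → 20
@20: pid [4B, align 4] → 24
@24: lock [8B, align 8] → 32
@32: uid [1B, align 1] → 33
+3 pad (align 4)
@36: gid [4B, align 4] → 40
@40: cpu [8B, align 8] → 48
@48: rss [8B, align 8] → 56
@56: start_time [8B, align 8] → 64
@64: prio [2B, align 2] → 66
+6 tail pad (align 8)
size 72, align 8
data bytes 63, size 72 → padding 9

9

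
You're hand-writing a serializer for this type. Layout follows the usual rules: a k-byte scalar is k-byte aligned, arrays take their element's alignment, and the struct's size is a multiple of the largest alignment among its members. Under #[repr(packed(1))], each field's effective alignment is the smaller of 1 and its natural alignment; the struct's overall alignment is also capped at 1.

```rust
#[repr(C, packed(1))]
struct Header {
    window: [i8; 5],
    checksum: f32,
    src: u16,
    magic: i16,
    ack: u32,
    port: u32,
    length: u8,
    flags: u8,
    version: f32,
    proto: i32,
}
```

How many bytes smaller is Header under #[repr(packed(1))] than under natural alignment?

natural layout:
  @0: window [5B, align 1] → 5
  +3 pad (align 4)
  @8: checksum [4B, align 4] → 12
  @12: src [2B, align 2] → 14
  @14: magic [2B, align 2] → 16
  @16: ack [4B, align 4] → 20
  @20: port [4B, align 4] → 24
  @24: length [1B, align 1] → 25
  @25: flags [1B, align 1] → 26
  +2 pad (align 4)
  @28: version [4B, align 4] → 32
  @32: proto [4B, align 4] → 36
  size 36, align 4
packed(1) layout:
  @0: window [5B, align 1] → 5
  @5: checksum [4B, align 1] → 9
  @9: src [2B, align 1] → 11
  @11: magic [2B, align 1] → 13
  @13: ack [4B, align 1] → 17
  @17: port [4B, align 1] → 21
  @21: length [1B, align 1] → 22
  @22: flags [1B, align 1] → 23
  @23: version [4B, align 1] → 27
  @27: proto [4B, align 1] → 31
  size 31, align 1
36 − 31 = 5

5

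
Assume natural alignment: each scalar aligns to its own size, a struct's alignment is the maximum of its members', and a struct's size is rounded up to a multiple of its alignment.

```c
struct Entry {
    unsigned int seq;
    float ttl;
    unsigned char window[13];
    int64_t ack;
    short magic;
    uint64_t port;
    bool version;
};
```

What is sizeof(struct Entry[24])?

@0: seq [4B, align 4] → 4
@4: ttl [4B, align 4] → 8
@8: window [13B, align 1] → 21
+3 pad (align 8)
@24: ack [8B, align 8] → 32
@32: magic [2B, align 2] → 34
+6 pad (align 8)
@40: port [8B, align 8] → 48
@48: version [1B, align 1] → 49
+7 tail pad (align 8)
size 56, align 8
array of 24: 24 × 56 = 1344

1344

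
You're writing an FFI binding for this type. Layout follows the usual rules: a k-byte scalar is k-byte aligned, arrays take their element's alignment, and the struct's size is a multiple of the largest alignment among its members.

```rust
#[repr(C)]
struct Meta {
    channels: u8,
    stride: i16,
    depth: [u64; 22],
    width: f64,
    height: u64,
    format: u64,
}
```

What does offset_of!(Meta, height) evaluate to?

192

0..1  channels  (1B, 1-aligned)
1..2  -- padding (1B)
2..4  stride  (2B, 2-aligned)
4..8  -- padding (4B)
8..184  depth  (176B, 8-aligned)
184..192  width  (8B, 8-aligned)
192..200  height  (8B, 8-aligned)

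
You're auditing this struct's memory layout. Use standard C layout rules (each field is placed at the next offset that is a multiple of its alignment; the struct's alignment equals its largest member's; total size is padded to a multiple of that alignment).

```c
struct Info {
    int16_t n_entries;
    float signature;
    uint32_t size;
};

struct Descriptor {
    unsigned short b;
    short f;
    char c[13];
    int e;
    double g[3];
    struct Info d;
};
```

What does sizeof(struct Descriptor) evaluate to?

Info: 0..2  n_entries  (2B, 2-aligned); 2..4  -- padding (2B); 4..8  signature  (4B, 4-aligned); 8..12  size  (4B, 4-aligned); sizeof = 12, alignof = 4
0..2  b  (2B, 2-aligned)
2..4  f  (2B, 2-aligned)
4..17  c  (13B, 1-aligned)
17..20  -- padding (3B)
20..24  e  (4B, 4-aligned)
24..48  g  (24B, 8-aligned)
48..60  d  (12B, 4-aligned)
60..64  -- tail padding (4B)
sizeof = 64, alignof = 8

64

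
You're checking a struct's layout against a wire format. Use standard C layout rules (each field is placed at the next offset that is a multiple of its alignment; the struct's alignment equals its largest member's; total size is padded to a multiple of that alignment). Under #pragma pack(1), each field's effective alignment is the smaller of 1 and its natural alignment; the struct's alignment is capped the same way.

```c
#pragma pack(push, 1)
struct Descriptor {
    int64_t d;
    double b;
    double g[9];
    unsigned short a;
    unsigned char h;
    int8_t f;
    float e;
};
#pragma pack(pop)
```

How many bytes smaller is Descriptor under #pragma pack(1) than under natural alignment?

0

natural layout:
  0..8  d  (8B, 8-aligned)
  8..16  b  (8B, 8-aligned)
  16..88  g  (72B, 8-aligned)
  88..90  a  (2B, 2-aligned)
  90..91  h  (1B, 1-aligned)
  91..92  f  (1B, 1-aligned)
  92..96  e  (4B, 4-aligned)
  sizeof = 96, alignof = 8
packed(1) layout:
  0..8  d  (8B, 1-aligned)
  8..16  b  (8B, 1-aligned)
  16..88  g  (72B, 1-aligned)
  88..90  a  (2B, 1-aligned)
  90..91  h  (1B, 1-aligned)
  91..92  f  (1B, 1-aligned)
  92..96  e  (4B, 1-aligned)
  sizeof = 96, alignof = 1
96 − 96 = 0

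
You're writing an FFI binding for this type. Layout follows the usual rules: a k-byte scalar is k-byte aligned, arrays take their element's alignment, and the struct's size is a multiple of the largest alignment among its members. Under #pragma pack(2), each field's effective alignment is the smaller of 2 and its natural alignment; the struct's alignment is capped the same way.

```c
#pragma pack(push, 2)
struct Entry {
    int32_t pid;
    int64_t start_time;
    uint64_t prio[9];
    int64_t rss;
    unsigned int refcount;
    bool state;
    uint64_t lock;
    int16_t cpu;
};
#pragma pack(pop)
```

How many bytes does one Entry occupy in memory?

@0: pid [4B, align 2] → 4
@4: start_time [8B, align 2] → 12
@12: prio [72B, align 2] → 84
@84: rss [8B, align 2] → 92
@92: refcount [4B, align 2] → 96
@96: state [1B, align 1] → 97
+1 pad (align 2)
@98: lock [8B, align 2] → 106
@106: cpu [2B, align 2] → 108
size 108, align 2

108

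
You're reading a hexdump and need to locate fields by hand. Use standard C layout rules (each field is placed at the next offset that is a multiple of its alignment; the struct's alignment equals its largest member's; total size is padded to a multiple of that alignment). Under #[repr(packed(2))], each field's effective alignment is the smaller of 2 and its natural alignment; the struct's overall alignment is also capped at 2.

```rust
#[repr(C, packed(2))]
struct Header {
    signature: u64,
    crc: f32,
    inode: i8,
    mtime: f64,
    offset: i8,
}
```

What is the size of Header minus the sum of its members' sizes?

2

@0: signature [8B, align 2] → 8
@8: crc [4B, align 2] → 12
@12: inode [1B, align 1] → 13
+1 pad (align 2)
@14: mtime [8B, align 2] → 22
@22: offset [1B, align 1] → 23
+1 tail pad (align 2)
size 24, align 2
data bytes 22, size 24 → padding 2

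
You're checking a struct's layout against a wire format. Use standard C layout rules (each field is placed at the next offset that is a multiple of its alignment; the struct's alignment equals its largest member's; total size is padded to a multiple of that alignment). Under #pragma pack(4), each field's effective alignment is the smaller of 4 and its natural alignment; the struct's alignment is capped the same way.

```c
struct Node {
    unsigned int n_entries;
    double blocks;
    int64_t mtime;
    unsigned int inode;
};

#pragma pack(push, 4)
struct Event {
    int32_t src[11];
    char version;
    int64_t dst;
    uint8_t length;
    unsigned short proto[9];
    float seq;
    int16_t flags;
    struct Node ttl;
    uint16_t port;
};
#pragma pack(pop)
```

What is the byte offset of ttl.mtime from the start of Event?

Node: @0: n_entries [4B, align 4] → 4; +4 pad (align 8); @8: blocks [8B, align 8] → 16; @16: mtime [8B, align 8] → 24; @24: inode [4B, align 4] → 28; +4 tail pad (align 8); size 32, align 8
@0: src [44B, align 4] → 44
@44: version [1B, align 1] → 45
+3 pad (align 4)
@48: dst [8B, align 4] → 56
@56: length [1B, align 1] → 57
+1 pad (align 2)
@58: proto [18B, align 2] → 76
@76: seq [4B, align 4] → 80
@80: flags [2B, align 2] → 82
+2 pad (align 4)
@84: ttl [32B, align 4] → 116
within Node: mtime at 16
84 + 16 = 100

100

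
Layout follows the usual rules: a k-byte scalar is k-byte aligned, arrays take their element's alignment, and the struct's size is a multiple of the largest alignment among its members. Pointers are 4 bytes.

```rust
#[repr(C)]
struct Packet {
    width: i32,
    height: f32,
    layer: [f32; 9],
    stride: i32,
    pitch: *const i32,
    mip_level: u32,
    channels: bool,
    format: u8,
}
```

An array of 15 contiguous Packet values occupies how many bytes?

0..4  width  (4B, 4-aligned)
4..8  height  (4B, 4-aligned)
8..44  layer  (36B, 4-aligned)
44..48  stride  (4B, 4-aligned)
48..52  pitch  (4B, 4-aligned)
52..56  mip_level  (4B, 4-aligned)
56..57  channels  (1B, 1-aligned)
57..58  format  (1B, 1-aligned)
58..60  -- tail padding (2B)
sizeof = 60, alignof = 4
array of 15: 15 × 60 = 900

900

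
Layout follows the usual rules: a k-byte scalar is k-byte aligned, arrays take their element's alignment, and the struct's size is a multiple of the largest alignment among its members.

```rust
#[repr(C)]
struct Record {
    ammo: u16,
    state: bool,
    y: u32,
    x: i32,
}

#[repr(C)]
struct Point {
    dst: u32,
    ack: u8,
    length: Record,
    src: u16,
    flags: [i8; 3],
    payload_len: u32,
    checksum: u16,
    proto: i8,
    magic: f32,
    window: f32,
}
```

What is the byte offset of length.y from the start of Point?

12

Record: ammo at 0 (size 2, align 2) → ends 2; state at 2 (size 1, align 1) → ends 3; pad 1 to align 4 for y; y at 4 (size 4, align 4) → ends 8; x at 8 (size 4, align 4) → ends 12; total 12 bytes, alignment 4
dst at 0 (size 4, align 4) → ends 4
ack at 4 (size 1, align 1) → ends 5
pad 3 to align 4 for length
length at 8 (size 12, align 4) → ends 20
within Record: y at 4
8 + 4 = 12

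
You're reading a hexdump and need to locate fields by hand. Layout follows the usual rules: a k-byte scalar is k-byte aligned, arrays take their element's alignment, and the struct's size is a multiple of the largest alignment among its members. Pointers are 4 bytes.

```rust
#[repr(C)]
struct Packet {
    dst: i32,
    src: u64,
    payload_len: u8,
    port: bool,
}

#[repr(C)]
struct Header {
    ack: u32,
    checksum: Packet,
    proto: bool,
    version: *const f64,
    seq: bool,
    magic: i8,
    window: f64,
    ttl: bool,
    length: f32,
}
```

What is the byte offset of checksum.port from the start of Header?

Packet: dst at 0 (size 4, align 4) → ends 4; pad 4 to align 8 for src; src at 8 (size 8, align 8) → ends 16; payload_len at 16 (size 1, align 1) → ends 17; port at 17 (size 1, align 1) → ends 18; tail pad 6 to reach multiple of 8; total 24 bytes, alignment 8
ack at 0 (size 4, align 4) → ends 4
pad 4 to align 8 for checksum
checksum at 8 (size 24, align 8) → ends 32
within Packet: port at 17
8 + 17 = 25

25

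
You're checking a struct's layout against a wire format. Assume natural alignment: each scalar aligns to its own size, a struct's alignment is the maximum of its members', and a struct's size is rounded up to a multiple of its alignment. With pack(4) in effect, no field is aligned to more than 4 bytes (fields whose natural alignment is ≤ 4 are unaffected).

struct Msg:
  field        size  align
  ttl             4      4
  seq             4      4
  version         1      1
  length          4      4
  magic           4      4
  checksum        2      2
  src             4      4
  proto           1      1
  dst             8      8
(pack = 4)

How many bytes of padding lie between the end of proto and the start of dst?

0..4  ttl  (4B, 4-aligned)
4..8  seq  (4B, 4-aligned)
8..9  version  (1B, 1-aligned)
9..12  -- padding (3B)
12..16  length  (4B, 4-aligned)
16..20  magic  (4B, 4-aligned)
20..22  checksum  (2B, 2-aligned)
22..24  -- padding (2B)
24..28  src  (4B, 4-aligned)
28..29  proto  (1B, 1-aligned)
29..32  -- padding (3B)
32..40  dst  (8B, 4-aligned)

3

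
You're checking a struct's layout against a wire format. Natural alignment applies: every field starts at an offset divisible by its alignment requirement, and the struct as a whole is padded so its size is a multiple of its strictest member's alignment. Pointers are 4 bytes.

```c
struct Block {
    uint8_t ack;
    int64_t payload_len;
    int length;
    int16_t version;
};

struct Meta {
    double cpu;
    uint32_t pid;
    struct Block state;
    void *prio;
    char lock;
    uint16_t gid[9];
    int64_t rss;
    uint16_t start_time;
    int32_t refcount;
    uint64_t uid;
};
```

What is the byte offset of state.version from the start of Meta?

36

Block: ack at 0 (size 1, align 1) → ends 1; pad 7 to align 8 for payload_len; payload_len at 8 (size 8, align 8) → ends 16; length at 16 (size 4, align 4) → ends 20; version at 20 (size 2, align 2) → ends 22; tail pad 2 to reach multiple of 8; total 24 bytes, alignment 8
cpu at 0 (size 8, align 8) → ends 8
pid at 8 (size 4, align 4) → ends 12
pad 4 to align 8 for state
state at 16 (size 24, align 8) → ends 40
within Block: version at 20
16 + 20 = 36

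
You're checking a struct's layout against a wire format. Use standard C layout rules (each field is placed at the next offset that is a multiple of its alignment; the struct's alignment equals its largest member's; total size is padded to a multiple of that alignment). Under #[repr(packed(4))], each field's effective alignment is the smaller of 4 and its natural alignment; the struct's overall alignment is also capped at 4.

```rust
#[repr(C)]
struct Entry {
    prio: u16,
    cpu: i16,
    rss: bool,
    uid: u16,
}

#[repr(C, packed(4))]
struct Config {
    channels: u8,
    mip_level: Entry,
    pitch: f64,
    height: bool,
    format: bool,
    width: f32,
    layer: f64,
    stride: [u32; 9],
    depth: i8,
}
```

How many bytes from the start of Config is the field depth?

72

Entry: @0: prio [2B, align 2] → 2; @2: cpu [2B, align 2] → 4; @4: rss [1B, align 1] → 5; +1 pad (align 2); @6: uid [2B, align 2] → 8; size 8, align 2
@0: channels [1B, align 1] → 1
+1 pad (align 2)
@2: mip_level [8B, align 2] → 10
+2 pad (align 4)
@12: pitch [8B, align 4] → 20
@20: height [1B, align 1] → 21
@21: format [1B, align 1] → 22
+2 pad (align 4)
@24: width [4B, align 4] → 28
@28: layer [8B, align 4] → 36
@36: stride [36B, align 4] → 72
@72: depth [1B, align 1] → 73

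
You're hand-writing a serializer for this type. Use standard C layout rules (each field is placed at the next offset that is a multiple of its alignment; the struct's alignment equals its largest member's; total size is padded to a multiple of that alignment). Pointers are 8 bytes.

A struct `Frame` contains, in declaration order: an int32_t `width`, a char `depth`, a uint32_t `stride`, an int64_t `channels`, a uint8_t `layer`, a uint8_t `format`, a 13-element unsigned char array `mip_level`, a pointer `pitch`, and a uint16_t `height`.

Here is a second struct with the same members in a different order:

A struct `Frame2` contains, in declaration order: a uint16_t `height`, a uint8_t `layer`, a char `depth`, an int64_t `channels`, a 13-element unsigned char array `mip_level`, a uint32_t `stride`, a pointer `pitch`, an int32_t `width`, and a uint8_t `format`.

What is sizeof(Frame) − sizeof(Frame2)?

0..4  width  (4B, 4-aligned)
4..5  depth  (1B, 1-aligned)
5..8  -- padding (3B)
8..12  stride  (4B, 4-aligned)
12..16  -- padding (4B)
16..24  channels  (8B, 8-aligned)
24..25  layer  (1B, 1-aligned)
25..26  format  (1B, 1-aligned)
26..39  mip_level  (13B, 1-aligned)
39..40  -- padding (1B)
40..48  pitch  (8B, 8-aligned)
48..50  height  (2B, 2-aligned)
50..56  -- tail padding (6B)
sizeof = 56, alignof = 8
— Frame2 —
0..2  height  (2B, 2-aligned)
2..3  layer  (1B, 1-aligned)
3..4  depth  (1B, 1-aligned)
4..8  -- padding (4B)
8..16  channels  (8B, 8-aligned)
16..29  mip_level  (13B, 1-aligned)
29..32  -- padding (3B)
32..36  stride  (4B, 4-aligned)
36..40  -- padding (4B)
40..48  pitch  (8B, 8-aligned)
48..52  width  (4B, 4-aligned)
52..53  format  (1B, 1-aligned)
53..56  -- tail padding (3B)
sizeof = 56, alignof = 8
56 − 56 = 0

0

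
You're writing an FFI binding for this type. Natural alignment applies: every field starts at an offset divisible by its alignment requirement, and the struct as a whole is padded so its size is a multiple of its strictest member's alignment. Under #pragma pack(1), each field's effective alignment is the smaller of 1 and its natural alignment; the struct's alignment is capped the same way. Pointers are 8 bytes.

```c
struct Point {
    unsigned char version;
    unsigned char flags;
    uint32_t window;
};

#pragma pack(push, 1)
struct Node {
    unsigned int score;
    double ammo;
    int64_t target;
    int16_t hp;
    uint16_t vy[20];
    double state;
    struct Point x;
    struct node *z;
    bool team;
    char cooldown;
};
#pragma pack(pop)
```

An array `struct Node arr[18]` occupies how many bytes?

Point: @0: version [1B, align 1] → 1; @1: flags [1B, align 1] → 2; +2 pad (align 4); @4: window [4B, align 4] → 8; size 8, align 4
@0: score [4B, align 1] → 4
@4: ammo [8B, align 1] → 12
@12: target [8B, align 1] → 20
@20: hp [2B, align 1] → 22
@22: vy [40B, align 1] → 62
@62: state [8B, align 1] → 70
@70: x [8B, align 1] → 78
@78: z [8B, align 1] → 86
@86: team [1B, align 1] → 87
@87: cooldown [1B, align 1] → 88
size 88, align 1
array of 18: 18 × 88 = 1584

1584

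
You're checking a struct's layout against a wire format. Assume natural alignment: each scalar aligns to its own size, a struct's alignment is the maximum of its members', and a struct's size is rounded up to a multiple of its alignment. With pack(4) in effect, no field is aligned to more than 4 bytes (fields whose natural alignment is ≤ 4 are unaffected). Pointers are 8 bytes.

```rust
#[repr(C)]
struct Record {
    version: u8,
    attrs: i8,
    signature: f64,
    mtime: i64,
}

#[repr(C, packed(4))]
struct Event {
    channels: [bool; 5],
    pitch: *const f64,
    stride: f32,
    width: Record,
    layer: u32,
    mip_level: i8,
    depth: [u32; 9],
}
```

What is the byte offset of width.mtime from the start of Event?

Record: 0..1  version  (1B, 1-aligned); 1..2  attrs  (1B, 1-aligned); 2..8  -- padding (6B); 8..16  signature  (8B, 8-aligned); 16..24  mtime  (8B, 8-aligned); sizeof = 24, alignof = 8
0..5  channels  (5B, 1-aligned)
5..8  -- padding (3B)
8..16  pitch  (8B, 4-aligned)
16..20  stride  (4B, 4-aligned)
20..44  width  (24B, 4-aligned)
within Record: mtime at 16
20 + 16 = 36

36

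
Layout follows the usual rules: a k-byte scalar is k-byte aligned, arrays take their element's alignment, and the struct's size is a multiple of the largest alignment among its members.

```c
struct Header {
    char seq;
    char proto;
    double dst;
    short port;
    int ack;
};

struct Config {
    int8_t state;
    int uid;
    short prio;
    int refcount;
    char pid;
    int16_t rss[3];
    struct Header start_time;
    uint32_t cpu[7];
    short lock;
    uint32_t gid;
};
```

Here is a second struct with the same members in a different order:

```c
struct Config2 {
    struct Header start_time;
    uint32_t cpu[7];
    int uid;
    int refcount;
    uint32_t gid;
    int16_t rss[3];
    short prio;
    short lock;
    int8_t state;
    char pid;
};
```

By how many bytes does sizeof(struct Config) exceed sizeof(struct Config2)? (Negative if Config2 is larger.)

Header: @0: seq [1B, align 1] → 1; @1: proto [1B, align 1] → 2; +6 pad (align 8); @8: dst [8B, align 8] → 16; @16: port [2B, align 2] → 18; +2 pad (align 4); @20: ack [4B, align 4] → 24; size 24, align 8
@0: state [1B, align 1] → 1
+3 pad (align 4)
@4: uid [4B, align 4] → 8
@8: prio [2B, align 2] → 10
+2 pad (align 4)
@12: refcount [4B, align 4] → 16
@16: pid [1B, align 1] → 17
+1 pad (align 2)
@18: rss [6B, align 2] → 24
@24: start_time [24B, align 8] → 48
@48: cpu [28B, align 4] → 76
@76: lock [2B, align 2] → 78
+2 pad (align 4)
@80: gid [4B, align 4] → 84
+4 tail pad (align 8)
size 88, align 8
— Config2 —
@0: start_time [24B, align 8] → 24
@24: cpu [28B, align 4] → 52
@52: uid [4B, align 4] → 56
@56: refcount [4B, align 4] → 60
@60: gid [4B, align 4] → 64
@64: rss [6B, align 2] → 70
@70: prio [2B, align 2] → 72
@72: lock [2B, align 2] → 74
@74: state [1B, align 1] → 75
@75: pid [1B, align 1] → 76
+4 tail pad (align 8)
size 80, align 8
88 − 80 = 8

8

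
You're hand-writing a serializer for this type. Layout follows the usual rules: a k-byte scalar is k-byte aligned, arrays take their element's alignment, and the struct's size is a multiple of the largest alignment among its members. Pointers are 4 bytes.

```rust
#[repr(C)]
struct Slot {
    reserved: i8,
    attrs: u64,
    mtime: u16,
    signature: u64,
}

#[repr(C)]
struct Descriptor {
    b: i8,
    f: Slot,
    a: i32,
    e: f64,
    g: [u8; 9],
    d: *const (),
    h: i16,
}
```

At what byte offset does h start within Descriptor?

72

Slot: @0: reserved [1B, align 1] → 1; +7 pad (align 8); @8: attrs [8B, align 8] → 16; @16: mtime [2B, align 2] → 18; +6 pad (align 8); @24: signature [8B, align 8] → 32; size 32, align 8
@0: b [1B, align 1] → 1
+7 pad (align 8)
@8: f [32B, align 8] → 40
@40: a [4B, align 4] → 44
+4 pad (align 8)
@48: e [8B, align 8] → 56
@56: g [9B, align 1] → 65
+3 pad (align 4)
@68: d [4B, align 4] → 72
@72: h [2B, align 2] → 74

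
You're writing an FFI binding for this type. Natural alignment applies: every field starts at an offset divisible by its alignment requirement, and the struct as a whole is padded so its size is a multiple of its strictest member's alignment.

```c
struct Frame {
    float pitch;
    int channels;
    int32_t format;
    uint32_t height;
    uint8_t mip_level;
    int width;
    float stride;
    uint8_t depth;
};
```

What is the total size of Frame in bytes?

pitch at 0 (size 4, align 4) → ends 4
channels at 4 (size 4, align 4) → ends 8
format at 8 (size 4, align 4) → ends 12
height at 12 (size 4, align 4) → ends 16
mip_level at 16 (size 1, align 1) → ends 17
pad 3 to align 4 for width
width at 20 (size 4, align 4) → ends 24
stride at 24 (size 4, align 4) → ends 28
depth at 28 (size 1, align 1) → ends 29
tail pad 3 to reach multiple of 4
total 32 bytes, alignment 4

32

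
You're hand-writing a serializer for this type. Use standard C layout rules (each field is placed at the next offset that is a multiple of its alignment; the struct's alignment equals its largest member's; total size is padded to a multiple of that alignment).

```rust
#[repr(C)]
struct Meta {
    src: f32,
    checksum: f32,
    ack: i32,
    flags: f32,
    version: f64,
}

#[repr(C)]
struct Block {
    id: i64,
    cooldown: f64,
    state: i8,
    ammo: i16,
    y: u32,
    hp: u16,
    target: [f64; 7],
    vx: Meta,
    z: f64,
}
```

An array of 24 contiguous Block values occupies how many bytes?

Meta: src at 0 (size 4, align 4) → ends 4; checksum at 4 (size 4, align 4) → ends 8; ack at 8 (size 4, align 4) → ends 12; flags at 12 (size 4, align 4) → ends 16; version at 16 (size 8, align 8) → ends 24; total 24 bytes, alignment 8
id at 0 (size 8, align 8) → ends 8
cooldown at 8 (size 8, align 8) → ends 16
state at 16 (size 1, align 1) → ends 17
pad 1 to align 2 for ammo
ammo at 18 (size 2, align 2) → ends 20
y at 20 (size 4, align 4) → ends 24
hp at 24 (size 2, align 2) → ends 26
pad 6 to align 8 for target
target at 32 (size 56, align 8) → ends 88
vx at 88 (size 24, align 8) → ends 112
z at 112 (size 8, align 8) → ends 120
total 120 bytes, alignment 8
array of 24: 24 × 120 = 2880

2880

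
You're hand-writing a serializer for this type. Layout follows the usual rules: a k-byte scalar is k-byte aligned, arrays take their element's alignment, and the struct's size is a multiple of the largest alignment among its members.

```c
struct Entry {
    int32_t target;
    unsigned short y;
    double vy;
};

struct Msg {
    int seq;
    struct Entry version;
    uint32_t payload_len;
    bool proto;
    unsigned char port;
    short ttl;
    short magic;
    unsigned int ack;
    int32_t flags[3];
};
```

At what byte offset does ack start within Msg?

36

Entry: 0..4  target  (4B, 4-aligned); 4..6  y  (2B, 2-aligned); 6..8  -- padding (2B); 8..16  vy  (8B, 8-aligned); sizeof = 16, alignof = 8
0..4  seq  (4B, 4-aligned)
4..8  -- padding (4B)
8..24  version  (16B, 8-aligned)
24..28  payload_len  (4B, 4-aligned)
28..29  proto  (1B, 1-aligned)
29..30  port  (1B, 1-aligned)
30..32  ttl  (2B, 2-aligned)
32..34  magic  (2B, 2-aligned)
34..36  -- padding (2B)
36..40  ack  (4B, 4-aligned)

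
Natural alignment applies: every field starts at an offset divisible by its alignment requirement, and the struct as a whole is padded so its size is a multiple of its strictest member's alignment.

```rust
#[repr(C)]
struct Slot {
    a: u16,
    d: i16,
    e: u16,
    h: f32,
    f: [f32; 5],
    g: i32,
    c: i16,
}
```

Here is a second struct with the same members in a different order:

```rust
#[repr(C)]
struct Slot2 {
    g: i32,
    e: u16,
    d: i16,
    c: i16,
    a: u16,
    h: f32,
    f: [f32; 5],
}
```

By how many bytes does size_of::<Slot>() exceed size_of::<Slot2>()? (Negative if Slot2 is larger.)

a at 0 (size 2, align 2) → ends 2
d at 2 (size 2, align 2) → ends 4
e at 4 (size 2, align 2) → ends 6
pad 2 to align 4 for h
h at 8 (size 4, align 4) → ends 12
f at 12 (size 20, align 4) → ends 32
g at 32 (size 4, align 4) → ends 36
c at 36 (size 2, align 2) → ends 38
tail pad 2 to reach multiple of 4
total 40 bytes, alignment 4
— Slot2 —
g at 0 (size 4, align 4) → ends 4
e at 4 (size 2, align 2) → ends 6
d at 6 (size 2, align 2) → ends 8
c at 8 (size 2, align 2) → ends 10
a at 10 (size 2, align 2) → ends 12
h at 12 (size 4, align 4) → ends 16
f at 16 (size 20, align 4) → ends 36
total 36 bytes, alignment 4
40 − 36 = 4

4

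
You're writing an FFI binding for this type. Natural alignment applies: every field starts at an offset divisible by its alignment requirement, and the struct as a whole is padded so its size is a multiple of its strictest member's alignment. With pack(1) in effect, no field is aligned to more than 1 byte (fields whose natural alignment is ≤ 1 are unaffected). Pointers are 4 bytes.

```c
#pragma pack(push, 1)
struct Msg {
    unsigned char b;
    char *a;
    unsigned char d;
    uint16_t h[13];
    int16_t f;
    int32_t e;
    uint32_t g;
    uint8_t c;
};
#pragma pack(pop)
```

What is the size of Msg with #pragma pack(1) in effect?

0..1  b  (1B, 1-aligned)
1..5  a  (4B, 1-aligned)
5..6  d  (1B, 1-aligned)
6..32  h  (26B, 1-aligned)
32..34  f  (2B, 1-aligned)
34..38  e  (4B, 1-aligned)
38..42  g  (4B, 1-aligned)
42..43  c  (1B, 1-aligned)
sizeof = 43, alignof = 1

43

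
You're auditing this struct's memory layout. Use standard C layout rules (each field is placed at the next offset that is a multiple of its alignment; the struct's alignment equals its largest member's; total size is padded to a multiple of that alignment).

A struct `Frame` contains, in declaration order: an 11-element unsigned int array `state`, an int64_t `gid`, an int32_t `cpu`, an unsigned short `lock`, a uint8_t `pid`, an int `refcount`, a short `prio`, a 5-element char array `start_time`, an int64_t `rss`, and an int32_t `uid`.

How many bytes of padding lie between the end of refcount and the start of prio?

0

@0: state [44B, align 4] → 44
+4 pad (align 8)
@48: gid [8B, align 8] → 56
@56: cpu [4B, align 4] → 60
@60: lock [2B, align 2] → 62
@62: pid [1B, align 1] → 63
+1 pad (align 4)
@64: refcount [4B, align 4] → 68
@68: prio [2B, align 2] → 70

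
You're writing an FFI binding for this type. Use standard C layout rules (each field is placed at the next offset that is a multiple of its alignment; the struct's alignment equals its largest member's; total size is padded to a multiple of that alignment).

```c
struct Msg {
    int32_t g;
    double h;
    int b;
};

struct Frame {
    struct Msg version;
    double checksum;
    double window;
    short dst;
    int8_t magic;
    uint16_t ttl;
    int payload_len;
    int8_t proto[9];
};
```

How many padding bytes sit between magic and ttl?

Msg: g at 0 (size 4, align 4) → ends 4; pad 4 to align 8 for h; h at 8 (size 8, align 8) → ends 16; b at 16 (size 4, align 4) → ends 20; tail pad 4 to reach multiple of 8; total 24 bytes, alignment 8
version at 0 (size 24, align 8) → ends 24
checksum at 24 (size 8, align 8) → ends 32
window at 32 (size 8, align 8) → ends 40
dst at 40 (size 2, align 2) → ends 42
magic at 42 (size 1, align 1) → ends 43
pad 1 to align 2 for ttl
ttl at 44 (size 2, align 2) → ends 46

1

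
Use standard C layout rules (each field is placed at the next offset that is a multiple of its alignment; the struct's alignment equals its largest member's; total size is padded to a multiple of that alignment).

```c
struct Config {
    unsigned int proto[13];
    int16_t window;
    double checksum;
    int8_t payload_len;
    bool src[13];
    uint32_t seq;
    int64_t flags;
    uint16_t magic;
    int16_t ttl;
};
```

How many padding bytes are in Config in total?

0..52  proto  (52B, 4-aligned)
52..54  window  (2B, 2-aligned)
54..56  -- padding (2B)
56..64  checksum  (8B, 8-aligned)
64..65  payload_len  (1B, 1-aligned)
65..78  src  (13B, 1-aligned)
78..80  -- padding (2B)
80..84  seq  (4B, 4-aligned)
84..88  -- padding (4B)
88..96  flags  (8B, 8-aligned)
96..98  magic  (2B, 2-aligned)
98..100  ttl  (2B, 2-aligned)
100..104  -- tail padding (4B)
sizeof = 104, alignof = 8
data bytes 92, size 104 → padding 12

12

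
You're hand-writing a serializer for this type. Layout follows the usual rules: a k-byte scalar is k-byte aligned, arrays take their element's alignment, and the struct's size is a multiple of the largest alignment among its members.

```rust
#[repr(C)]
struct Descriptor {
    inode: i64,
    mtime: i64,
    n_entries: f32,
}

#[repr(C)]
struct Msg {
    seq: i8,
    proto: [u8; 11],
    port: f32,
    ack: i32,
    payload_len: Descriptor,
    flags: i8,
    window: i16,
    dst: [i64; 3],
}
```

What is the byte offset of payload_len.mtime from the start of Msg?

Descriptor: inode at 0 (size 8, align 8) → ends 8; mtime at 8 (size 8, align 8) → ends 16; n_entries at 16 (size 4, align 4) → ends 20; tail pad 4 to reach multiple of 8; total 24 bytes, alignment 8
seq at 0 (size 1, align 1) → ends 1
proto at 1 (size 11, align 1) → ends 12
port at 12 (size 4, align 4) → ends 16
ack at 16 (size 4, align 4) → ends 20
pad 4 to align 8 for payload_len
payload_len at 24 (size 24, align 8) → ends 48
within Descriptor: mtime at 8
24 + 8 = 32

32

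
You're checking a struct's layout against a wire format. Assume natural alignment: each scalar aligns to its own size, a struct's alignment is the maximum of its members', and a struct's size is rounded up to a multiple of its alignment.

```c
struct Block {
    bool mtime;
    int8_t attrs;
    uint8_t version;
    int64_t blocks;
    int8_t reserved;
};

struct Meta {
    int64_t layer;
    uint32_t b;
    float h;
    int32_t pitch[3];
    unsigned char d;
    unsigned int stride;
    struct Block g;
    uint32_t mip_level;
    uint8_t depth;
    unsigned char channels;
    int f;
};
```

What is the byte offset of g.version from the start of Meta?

Block: 0..1  mtime  (1B, 1-aligned); 1..2  attrs  (1B, 1-aligned); 2..3  version  (1B, 1-aligned); 3..8  -- padding (5B); 8..16  blocks  (8B, 8-aligned); 16..17  reserved  (1B, 1-aligned); 17..24  -- tail padding (7B); sizeof = 24, alignof = 8
0..8  layer  (8B, 8-aligned)
8..12  b  (4B, 4-aligned)
12..16  h  (4B, 4-aligned)
16..28  pitch  (12B, 4-aligned)
28..29  d  (1B, 1-aligned)
29..32  -- padding (3B)
32..36  stride  (4B, 4-aligned)
36..40  -- padding (4B)
40..64  g  (24B, 8-aligned)
within Block: version at 2
40 + 2 = 42

42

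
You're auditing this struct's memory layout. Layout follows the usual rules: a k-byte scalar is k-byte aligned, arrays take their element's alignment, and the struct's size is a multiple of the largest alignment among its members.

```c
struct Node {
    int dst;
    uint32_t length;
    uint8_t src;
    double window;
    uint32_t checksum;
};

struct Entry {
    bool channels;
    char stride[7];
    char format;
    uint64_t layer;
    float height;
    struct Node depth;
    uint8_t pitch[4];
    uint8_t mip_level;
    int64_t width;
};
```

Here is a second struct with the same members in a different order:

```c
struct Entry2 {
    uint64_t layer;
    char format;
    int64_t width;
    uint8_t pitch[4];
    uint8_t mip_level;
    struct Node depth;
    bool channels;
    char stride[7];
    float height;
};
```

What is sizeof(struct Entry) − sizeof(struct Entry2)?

0

Node: @0: dst [4B, align 4] → 4; @4: length [4B, align 4] → 8; @8: src [1B, align 1] → 9; +7 pad (align 8); @16: window [8B, align 8] → 24; @24: checksum [4B, align 4] → 28; +4 tail pad (align 8); size 32, align 8
@0: channels [1B, align 1] → 1
@1: stride [7B, align 1] → 8
@8: format [1B, align 1] → 9
+7 pad (align 8)
@16: layer [8B, align 8] → 24
@24: height [4B, align 4] → 28
+4 pad (align 8)
@32: depth [32B, align 8] → 64
@64: pitch [4B, align 1] → 68
@68: mip_level [1B, align 1] → 69
+3 pad (align 8)
@72: width [8B, align 8] → 80
size 80, align 8
— Entry2 —
@0: layer [8B, align 8] → 8
@8: format [1B, align 1] → 9
+7 pad (align 8)
@16: width [8B, align 8] → 24
@24: pitch [4B, align 1] → 28
@28: mip_level [1B, align 1] → 29
+3 pad (align 8)
@32: depth [32B, align 8] → 64
@64: channels [1B, align 1] → 65
@65: stride [7B, align 1] → 72
@72: height [4B, align 4] → 76
+4 tail pad (align 8)
size 80, align 8
80 − 80 = 0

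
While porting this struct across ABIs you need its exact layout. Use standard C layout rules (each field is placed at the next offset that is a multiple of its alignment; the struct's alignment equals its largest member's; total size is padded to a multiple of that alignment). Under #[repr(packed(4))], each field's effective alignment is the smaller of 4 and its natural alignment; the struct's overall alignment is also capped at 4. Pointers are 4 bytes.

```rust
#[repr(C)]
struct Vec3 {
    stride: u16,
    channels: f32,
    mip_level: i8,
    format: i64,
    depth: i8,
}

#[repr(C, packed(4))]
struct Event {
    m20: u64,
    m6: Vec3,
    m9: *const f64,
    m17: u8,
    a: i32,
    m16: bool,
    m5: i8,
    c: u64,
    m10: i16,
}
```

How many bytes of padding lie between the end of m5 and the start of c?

Vec3: @0: stride [2B, align 2] → 2; +2 pad (align 4); @4: channels [4B, align 4] → 8; @8: mip_level [1B, align 1] → 9; +7 pad (align 8); @16: format [8B, align 8] → 24; @24: depth [1B, align 1] → 25; +7 tail pad (align 8); size 32, align 8
@0: m20 [8B, align 4] → 8
@8: m6 [32B, align 4] → 40
@40: m9 [4B, align 4] → 44
@44: m17 [1B, align 1] → 45
+3 pad (align 4)
@48: a [4B, align 4] → 52
@52: m16 [1B, align 1] → 53
@53: m5 [1B, align 1] → 54
+2 pad (align 4)
@56: c [8B, align 4] → 64

2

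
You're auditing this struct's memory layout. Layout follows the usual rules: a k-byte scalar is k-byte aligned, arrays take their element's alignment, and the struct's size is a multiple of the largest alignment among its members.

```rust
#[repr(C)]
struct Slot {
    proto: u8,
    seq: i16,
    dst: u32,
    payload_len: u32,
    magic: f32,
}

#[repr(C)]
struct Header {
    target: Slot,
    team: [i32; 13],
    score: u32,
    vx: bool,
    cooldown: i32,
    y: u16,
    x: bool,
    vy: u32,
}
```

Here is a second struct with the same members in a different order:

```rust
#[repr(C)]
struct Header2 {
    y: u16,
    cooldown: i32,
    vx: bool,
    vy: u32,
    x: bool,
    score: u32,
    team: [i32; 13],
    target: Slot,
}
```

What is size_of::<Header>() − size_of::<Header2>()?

Slot: @0: proto [1B, align 1] → 1; +1 pad (align 2); @2: seq [2B, align 2] → 4; @4: dst [4B, align 4] → 8; @8: payload_len [4B, align 4] → 12; @12: magic [4B, align 4] → 16; size 16, align 4
@0: target [16B, align 4] → 16
@16: team [52B, align 4] → 68
@68: score [4B, align 4] → 72
@72: vx [1B, align 1] → 73
+3 pad (align 4)
@76: cooldown [4B, align 4] → 80
@80: y [2B, align 2] → 82
@82: x [1B, align 1] → 83
+1 pad (align 4)
@84: vy [4B, align 4] → 88
size 88, align 4
— Header2 —
@0: y [2B, align 2] → 2
+2 pad (align 4)
@4: cooldown [4B, align 4] → 8
@8: vx [1B, align 1] → 9
+3 pad (align 4)
@12: vy [4B, align 4] → 16
@16: x [1B, align 1] → 17
+3 pad (align 4)
@20: score [4B, align 4] → 24
@24: team [52B, align 4] → 76
@76: target [16B, align 4] → 92
size 92, align 4
88 − 92 = -4

-4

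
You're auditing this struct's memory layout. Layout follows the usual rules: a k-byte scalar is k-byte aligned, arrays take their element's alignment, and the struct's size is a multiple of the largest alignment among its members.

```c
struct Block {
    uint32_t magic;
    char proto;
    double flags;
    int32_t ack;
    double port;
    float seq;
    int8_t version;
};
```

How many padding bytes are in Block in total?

10

0..4  magic  (4B, 4-aligned)
4..5  proto  (1B, 1-aligned)
5..8  -- padding (3B)
8..16  flags  (8B, 8-aligned)
16..20  ack  (4B, 4-aligned)
20..24  -- padding (4B)
24..32  port  (8B, 8-aligned)
32..36  seq  (4B, 4-aligned)
36..37  version  (1B, 1-aligned)
37..40  -- tail padding (3B)
sizeof = 40, alignof = 8
data bytes 30, size 40 → padding 10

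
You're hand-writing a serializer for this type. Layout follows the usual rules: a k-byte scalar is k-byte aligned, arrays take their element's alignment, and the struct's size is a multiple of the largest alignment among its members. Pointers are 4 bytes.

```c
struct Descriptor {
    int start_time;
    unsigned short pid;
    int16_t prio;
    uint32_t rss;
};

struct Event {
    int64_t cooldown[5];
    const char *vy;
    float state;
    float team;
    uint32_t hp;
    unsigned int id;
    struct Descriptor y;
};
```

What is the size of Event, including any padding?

Descriptor: 0..4  start_time  (4B, 4-aligned); 4..6  pid  (2B, 2-aligned); 6..8  prio  (2B, 2-aligned); 8..12  rss  (4B, 4-aligned); sizeof = 12, alignof = 4
0..40  cooldown  (40B, 8-aligned)
40..44  vy  (4B, 4-aligned)
44..48  state  (4B, 4-aligned)
48..52  team  (4B, 4-aligned)
52..56  hp  (4B, 4-aligned)
56..60  id  (4B, 4-aligned)
60..72  y  (12B, 4-aligned)
sizeof = 72, alignof = 8

72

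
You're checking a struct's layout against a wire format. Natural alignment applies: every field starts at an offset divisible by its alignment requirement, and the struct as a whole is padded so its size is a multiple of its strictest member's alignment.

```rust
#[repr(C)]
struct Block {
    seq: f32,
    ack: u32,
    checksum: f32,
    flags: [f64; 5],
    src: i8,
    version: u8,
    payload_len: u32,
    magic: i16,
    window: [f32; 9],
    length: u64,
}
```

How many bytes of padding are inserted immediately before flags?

seq at 0 (size 4, align 4) → ends 4
ack at 4 (size 4, align 4) → ends 8
checksum at 8 (size 4, align 4) → ends 12
pad 4 to align 8 for flags
flags at 16 (size 40, align 8) → ends 56

4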